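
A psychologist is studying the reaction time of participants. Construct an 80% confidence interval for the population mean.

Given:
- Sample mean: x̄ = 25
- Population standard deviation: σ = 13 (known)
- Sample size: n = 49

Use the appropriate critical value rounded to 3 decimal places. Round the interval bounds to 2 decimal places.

The population standard deviation σ is known, so use a z-interval (standard normal critical value).

For 80% confidence, z* = 1.282 (from standard normal table)

Standard error: SE = σ/√n = 13/√49 = 1.857143

Margin of error: E = z* × SE = 1.282 × 1.857143 = 2.3809

Z-interval: x̄ ± E = 25 ± 2.3809 = (22.6191, 27.3809)

Rounded to 2 decimal places:

(22.62, 27.38)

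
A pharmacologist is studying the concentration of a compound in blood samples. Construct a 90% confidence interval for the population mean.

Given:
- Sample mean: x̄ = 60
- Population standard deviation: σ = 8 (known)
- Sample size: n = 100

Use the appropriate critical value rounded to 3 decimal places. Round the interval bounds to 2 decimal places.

The population standard deviation σ is known, so use a z-interval (standard normal critical value).

For 90% confidence, z* = 1.645 (from standard normal table)

Standard error: SE = σ/√n = 8/√100 = 0.800000

Margin of error: E = z* × SE = 1.645 × 0.800000 = 1.3160

Z-interval: x̄ ± E = 60 ± 1.3160 = (58.6840, 61.3160)

Rounded to 2 decimal places:

(58.68, 61.32)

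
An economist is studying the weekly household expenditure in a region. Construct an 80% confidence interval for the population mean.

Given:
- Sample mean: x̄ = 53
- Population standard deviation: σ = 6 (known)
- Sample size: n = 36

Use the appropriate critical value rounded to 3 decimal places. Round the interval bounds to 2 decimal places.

The population standard deviation σ is known, so use a z-interval (standard normal critical value).

For 80% confidence, z* = 1.282 (from standard normal table)

Standard error: SE = σ/√n = 6/√36 = 1.000000

Margin of error: E = z* × SE = 1.282 × 1.000000 = 1.2820

Z-interval: x̄ ± E = 53 ± 1.2820 = (51.7180, 54.2820)

Rounded to 2 decimal places:

(51.72, 54.28)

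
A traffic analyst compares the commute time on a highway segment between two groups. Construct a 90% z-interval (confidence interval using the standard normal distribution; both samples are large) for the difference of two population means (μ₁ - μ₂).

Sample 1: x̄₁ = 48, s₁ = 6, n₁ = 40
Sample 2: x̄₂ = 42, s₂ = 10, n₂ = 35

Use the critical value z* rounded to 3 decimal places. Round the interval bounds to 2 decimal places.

Both samples are large (n₁ = 40 ≥ 30, n₂ = 35 ≥ 30), so a z-interval for the difference of means applies.

Point estimate: x̄₁ - x̄₂ = 48 - 42 = 6

Standard error: SE = √(s₁²/n₁ + s₂²/n₂)
= √(6²/40 + 10²/35)
= √(0.900000 + 2.857143)
= 1.938335

For 90% confidence, z* = 1.645 (from standard normal table)
Margin of error: E = z* × SE = 1.645 × 1.938335 = 3.1886

Z-interval: (x̄₁ - x̄₂) ± E = 6 ± 3.1886 = (2.8114, 9.1886)

Rounded to 2 decimal places:

(2.81, 9.19)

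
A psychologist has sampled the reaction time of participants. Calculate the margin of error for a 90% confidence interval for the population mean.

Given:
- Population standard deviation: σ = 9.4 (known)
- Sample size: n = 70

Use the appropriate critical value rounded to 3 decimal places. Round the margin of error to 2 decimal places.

The population standard deviation σ is known, so use the z-interval margin of error formula.

For 90% confidence, z* = 1.645 (from standard normal table)

Margin of error formula for z-interval: E = z* × σ/√n

E = 1.645 × 9.4/√70
  = 1.645 × 1.123515
  = 1.8482

Rounded to 2 decimal places:

1.85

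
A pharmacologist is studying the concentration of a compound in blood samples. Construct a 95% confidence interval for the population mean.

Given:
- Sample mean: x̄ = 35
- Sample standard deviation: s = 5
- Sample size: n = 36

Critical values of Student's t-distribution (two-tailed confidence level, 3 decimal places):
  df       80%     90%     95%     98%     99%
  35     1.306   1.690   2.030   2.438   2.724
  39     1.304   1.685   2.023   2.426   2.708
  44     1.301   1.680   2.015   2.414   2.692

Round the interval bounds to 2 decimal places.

The population standard deviation σ is unknown (only the sample standard deviation s is given), so use a t-interval with df = n - 1 = 36 - 1 = 35.

For 95% confidence with df = 35, t* = 2.030 (from t-table)

Standard error: SE = s/√n = 5/√36 = 0.833333

Margin of error: E = t* × SE = 2.030 × 0.833333 = 1.6917

T-interval: x̄ ± E = 35 ± 1.6917 = (33.3083, 36.6917)

Rounded to 2 decimal places:

(33.31, 36.69)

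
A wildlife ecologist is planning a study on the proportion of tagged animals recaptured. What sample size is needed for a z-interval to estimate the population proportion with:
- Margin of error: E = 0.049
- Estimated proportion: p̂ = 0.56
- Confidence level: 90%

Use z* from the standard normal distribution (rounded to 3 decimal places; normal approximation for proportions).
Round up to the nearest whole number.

Using z* for proportion z-interval (normal approximation).

For 90% confidence, z* = 1.645 (from standard normal table)

Sample size formula for proportion z-interval: n = z*²p̂(1-p̂)/E²

n = 1.645² × 0.56 × 0.44 / 0.049²
  = 2.706025 × 0.2464 / 0.002401
  = 277.7029

Round up to the nearest whole number: n = 278

278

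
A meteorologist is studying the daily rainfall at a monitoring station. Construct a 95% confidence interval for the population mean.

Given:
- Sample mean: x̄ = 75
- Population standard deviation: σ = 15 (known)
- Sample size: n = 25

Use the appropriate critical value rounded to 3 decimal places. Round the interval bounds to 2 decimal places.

The population standard deviation σ is known, so use a z-interval (standard normal critical value).

For 95% confidence, z* = 1.96 (from standard normal table)

Standard error: SE = σ/√n = 15/√25 = 3.000000

Margin of error: E = z* × SE = 1.96 × 3.000000 = 5.8800

Z-interval: x̄ ± E = 75 ± 5.8800 = (69.1200, 80.8800)

Rounded to 2 decimal places:

(69.12, 80.88)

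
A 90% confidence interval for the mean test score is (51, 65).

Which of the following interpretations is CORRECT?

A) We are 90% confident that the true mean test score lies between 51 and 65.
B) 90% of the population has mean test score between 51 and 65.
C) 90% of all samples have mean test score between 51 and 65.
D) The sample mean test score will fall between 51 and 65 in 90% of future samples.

A confidence interval represents our confidence in the procedure, not a probability statement about the parameter.

Key concept: If we repeated this sampling process many times and computed a 90% CI each time, about 90% of those intervals would contain the true population parameter.

For this specific interval (51, 65):
- Midpoint (point estimate): 58
- Margin of error: 7

The correct interpretation is the one stating confidence that the true parameter lies in the interval — option A.

A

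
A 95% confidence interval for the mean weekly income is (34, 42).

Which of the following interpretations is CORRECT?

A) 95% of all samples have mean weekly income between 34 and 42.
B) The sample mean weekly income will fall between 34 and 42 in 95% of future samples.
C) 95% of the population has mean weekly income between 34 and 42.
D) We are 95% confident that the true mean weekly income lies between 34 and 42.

A confidence interval represents our confidence in the procedure, not a probability statement about the parameter.

Key concept: If we repeated this sampling process many times and computed a 95% CI each time, about 95% of those intervals would contain the true population parameter.

For this specific interval (34, 42):
- Midpoint (point estimate): 38
- Margin of error: 4

The correct interpretation is the one stating confidence that the true parameter lies in the interval — option D.

D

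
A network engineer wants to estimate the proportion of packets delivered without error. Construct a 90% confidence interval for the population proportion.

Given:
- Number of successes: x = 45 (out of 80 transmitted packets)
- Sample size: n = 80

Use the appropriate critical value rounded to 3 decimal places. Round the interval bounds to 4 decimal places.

Sample proportion: p̂ = 45/80 = 0.562500

Check conditions for normal approximation:
  np̂ = 45 ≥ 10 ✓
  n(1-p̂) = 35 ≥ 10 ✓

The sample is large enough, so use a z-interval (normal approximation) for the proportion.

For 90% confidence, z* = 1.645 (from standard normal table)

Standard error: SE = √(p̂(1-p̂)/n) = √(0.562500×0.437500/80) = 0.05546325

Margin of error: E = z* × SE = 1.645 × 0.05546325 = 0.091237

Z-interval: p̂ ± E = 0.562500 ± 0.091237 = (0.471263, 0.653737)

Rounded to 4 decimal places:

(0.4713, 0.6537)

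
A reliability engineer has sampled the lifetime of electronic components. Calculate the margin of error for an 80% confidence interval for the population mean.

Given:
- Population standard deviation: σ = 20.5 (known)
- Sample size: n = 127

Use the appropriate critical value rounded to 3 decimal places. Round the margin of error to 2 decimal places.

The population standard deviation σ is known, so use the z-interval margin of error formula.

For 80% confidence, z* = 1.282 (from standard normal table)

Margin of error formula for z-interval: E = z* × σ/√n

E = 1.282 × 20.5/√127
  = 1.282 × 1.819081
  = 2.3321

Rounded to 2 decimal places:

2.33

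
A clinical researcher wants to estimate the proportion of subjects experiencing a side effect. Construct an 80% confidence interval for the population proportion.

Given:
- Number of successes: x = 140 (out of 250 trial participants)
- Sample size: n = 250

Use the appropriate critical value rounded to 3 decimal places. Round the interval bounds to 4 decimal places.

Sample proportion: p̂ = 140/250 = 0.560000

Check conditions for normal approximation:
  np̂ = 140 ≥ 10 ✓
  n(1-p̂) = 110 ≥ 10 ✓

The sample is large enough, so use a z-interval (normal approximation) for the proportion.

For 80% confidence, z* = 1.282 (from standard normal table)

Standard error: SE = √(p̂(1-p̂)/n) = √(0.560000×0.440000/250) = 0.03139427

Margin of error: E = z* × SE = 1.282 × 0.03139427 = 0.040247

Z-interval: p̂ ± E = 0.560000 ± 0.040247 = (0.519753, 0.600247)

Rounded to 4 decimal places:

(0.5198, 0.6002)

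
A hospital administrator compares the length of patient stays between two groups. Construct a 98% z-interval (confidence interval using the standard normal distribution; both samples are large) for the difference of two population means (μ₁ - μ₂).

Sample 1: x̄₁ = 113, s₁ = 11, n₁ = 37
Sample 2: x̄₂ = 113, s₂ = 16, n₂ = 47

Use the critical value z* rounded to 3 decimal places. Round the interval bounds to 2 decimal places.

Both samples are large (n₁ = 37 ≥ 30, n₂ = 47 ≥ 30), so a z-interval for the difference of means applies.

Point estimate: x̄₁ - x̄₂ = 113 - 113 = 0

Standard error: SE = √(s₁²/n₁ + s₂²/n₂)
= √(11²/37 + 16²/47)
= √(3.270270 + 5.446809)
= 2.952470

For 98% confidence, z* = 2.326 (from standard normal table)
Margin of error: E = z* × SE = 2.326 × 2.952470 = 6.8674

Z-interval: (x̄₁ - x̄₂) ± E = 0 ± 6.8674 = (-6.8674, 6.8674)

Rounded to 2 decimal places:

(-6.87, 6.87)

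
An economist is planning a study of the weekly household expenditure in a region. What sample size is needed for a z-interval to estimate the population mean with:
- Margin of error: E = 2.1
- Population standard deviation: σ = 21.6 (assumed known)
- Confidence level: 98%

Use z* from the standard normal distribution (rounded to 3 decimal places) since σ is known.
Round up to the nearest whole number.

Using z* since population σ is known (z-interval formula).

For 98% confidence, z* = 2.326 (from standard normal table)

Sample size formula for z-interval: n = (z*σ/E)²

n = (2.326 × 21.6 / 2.1)²
  = (23.924571)²
  = 572.3851

Round up to the nearest whole number: n = 573

573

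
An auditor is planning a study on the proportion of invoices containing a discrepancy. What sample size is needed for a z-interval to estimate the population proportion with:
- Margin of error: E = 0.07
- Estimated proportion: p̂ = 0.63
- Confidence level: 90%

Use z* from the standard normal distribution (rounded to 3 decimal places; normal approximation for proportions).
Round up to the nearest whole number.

Using z* for proportion z-interval (normal approximation).

For 90% confidence, z* = 1.645 (from standard normal table)

Sample size formula for proportion z-interval: n = z*²p̂(1-p̂)/E²

n = 1.645² × 0.63 × 0.37 / 0.07²
  = 2.706025 × 0.2331 / 0.0049
  = 128.7295

Round up to the nearest whole number: n = 129

129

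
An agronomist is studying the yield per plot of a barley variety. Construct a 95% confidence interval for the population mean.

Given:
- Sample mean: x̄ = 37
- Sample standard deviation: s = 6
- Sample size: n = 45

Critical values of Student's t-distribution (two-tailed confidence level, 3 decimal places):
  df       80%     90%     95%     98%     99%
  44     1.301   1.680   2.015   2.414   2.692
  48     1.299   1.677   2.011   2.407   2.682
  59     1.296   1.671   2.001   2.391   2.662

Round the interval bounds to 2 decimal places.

The population standard deviation σ is unknown (only the sample standard deviation s is given), so use a t-interval with df = n - 1 = 45 - 1 = 44.

For 95% confidence with df = 44, t* = 2.015 (from t-table)

Standard error: SE = s/√n = 6/√45 = 0.894427

Margin of error: E = t* × SE = 2.015 × 0.894427 = 1.8023

T-interval: x̄ ± E = 37 ± 1.8023 = (35.1977, 38.8023)

Rounded to 2 decimal places:

(35.20, 38.80)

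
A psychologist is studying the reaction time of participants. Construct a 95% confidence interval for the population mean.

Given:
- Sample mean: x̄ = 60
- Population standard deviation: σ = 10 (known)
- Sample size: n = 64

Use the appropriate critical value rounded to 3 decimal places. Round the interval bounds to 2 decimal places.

The population standard deviation σ is known, so use a z-interval (standard normal critical value).

For 95% confidence, z* = 1.96 (from standard normal table)

Standard error: SE = σ/√n = 10/√64 = 1.250000

Margin of error: E = z* × SE = 1.96 × 1.250000 = 2.4500

Z-interval: x̄ ± E = 60 ± 2.4500 = (57.5500, 62.4500)

Rounded to 2 decimal places:

(57.55, 62.45)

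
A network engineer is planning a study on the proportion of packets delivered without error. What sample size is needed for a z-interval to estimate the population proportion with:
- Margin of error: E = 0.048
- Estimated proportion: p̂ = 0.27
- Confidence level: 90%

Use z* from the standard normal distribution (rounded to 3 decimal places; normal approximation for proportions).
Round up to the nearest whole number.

Using z* for proportion z-interval (normal approximation).

For 90% confidence, z* = 1.645 (from standard normal table)

Sample size formula for proportion z-interval: n = z*²p̂(1-p̂)/E²

n = 1.645² × 0.27 × 0.73 / 0.048²
  = 2.706025 × 0.1971 / 0.002304
  = 231.4920

Round up to the nearest whole number: n = 232

232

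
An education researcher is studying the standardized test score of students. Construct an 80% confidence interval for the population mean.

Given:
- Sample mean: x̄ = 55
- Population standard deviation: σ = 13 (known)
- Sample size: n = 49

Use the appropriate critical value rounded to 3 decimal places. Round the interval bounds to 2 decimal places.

The population standard deviation σ is known, so use a z-interval (standard normal critical value).

For 80% confidence, z* = 1.282 (from standard normal table)

Standard error: SE = σ/√n = 13/√49 = 1.857143

Margin of error: E = z* × SE = 1.282 × 1.857143 = 2.3809

Z-interval: x̄ ± E = 55 ± 2.3809 = (52.6191, 57.3809)

Rounded to 2 decimal places:

(52.62, 57.38)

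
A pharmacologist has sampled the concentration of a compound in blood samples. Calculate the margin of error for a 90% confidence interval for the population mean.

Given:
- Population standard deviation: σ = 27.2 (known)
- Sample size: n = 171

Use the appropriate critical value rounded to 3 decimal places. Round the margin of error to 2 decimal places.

The population standard deviation σ is known, so use the z-interval margin of error formula.

For 90% confidence, z* = 1.645 (from standard normal table)

Margin of error formula for z-interval: E = z* × σ/√n

E = 1.645 × 27.2/√171
  = 1.645 × 2.080036
  = 3.4217

Rounded to 2 decimal places:

3.42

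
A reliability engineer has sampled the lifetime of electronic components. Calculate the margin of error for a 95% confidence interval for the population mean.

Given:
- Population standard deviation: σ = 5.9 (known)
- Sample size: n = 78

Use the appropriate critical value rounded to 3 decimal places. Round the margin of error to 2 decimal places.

The population standard deviation σ is known, so use the z-interval margin of error formula.

For 95% confidence, z* = 1.96 (from standard normal table)

Margin of error formula for z-interval: E = z* × σ/√n

E = 1.96 × 5.9/√78
  = 1.96 × 0.668043
  = 1.3094

Rounded to 2 decimal places:

1.31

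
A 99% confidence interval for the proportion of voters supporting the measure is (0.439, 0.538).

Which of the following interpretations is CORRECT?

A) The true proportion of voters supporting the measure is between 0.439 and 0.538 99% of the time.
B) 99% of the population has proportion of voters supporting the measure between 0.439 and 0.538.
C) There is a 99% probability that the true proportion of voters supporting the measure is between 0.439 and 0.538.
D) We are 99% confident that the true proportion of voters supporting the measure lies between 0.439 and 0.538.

A confidence interval represents our confidence in the procedure, not a probability statement about the parameter.

Key concept: If we repeated this sampling process many times and computed a 99% CI each time, about 99% of those intervals would contain the true population parameter.

For this specific interval (0.439, 0.538):
- Midpoint (point estimate): 0.4885
- Margin of error: 0.0495

The correct interpretation is the one stating confidence that the true parameter lies in the interval — option D.

D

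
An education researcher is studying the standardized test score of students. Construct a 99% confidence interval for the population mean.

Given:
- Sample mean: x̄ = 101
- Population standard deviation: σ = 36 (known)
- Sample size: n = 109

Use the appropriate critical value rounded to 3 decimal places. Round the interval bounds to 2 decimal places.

The population standard deviation σ is known, so use a z-interval (standard normal critical value).

For 99% confidence, z* = 2.576 (from standard normal table)

Standard error: SE = σ/√n = 36/√109 = 3.448175

Margin of error: E = z* × SE = 2.576 × 3.448175 = 8.8825

Z-interval: x̄ ± E = 101 ± 8.8825 = (92.1175, 109.8825)

Rounded to 2 decimal places:

(92.12, 109.88)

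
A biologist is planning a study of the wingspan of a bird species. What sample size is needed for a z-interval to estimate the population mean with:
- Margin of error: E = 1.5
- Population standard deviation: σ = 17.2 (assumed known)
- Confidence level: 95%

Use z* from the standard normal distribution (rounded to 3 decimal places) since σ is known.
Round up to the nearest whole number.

Using z* since population σ is known (z-interval formula).

For 95% confidence, z* = 1.96 (from standard normal table)

Sample size formula for z-interval: n = (z*σ/E)²

n = (1.96 × 17.2 / 1.5)²
  = (22.474667)²
  = 505.1106

Round up to the nearest whole number: n = 506

506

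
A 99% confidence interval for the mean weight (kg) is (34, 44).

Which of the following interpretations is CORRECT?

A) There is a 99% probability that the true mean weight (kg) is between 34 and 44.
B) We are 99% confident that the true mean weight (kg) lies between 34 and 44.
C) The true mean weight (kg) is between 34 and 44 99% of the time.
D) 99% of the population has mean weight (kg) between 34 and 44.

A confidence interval represents our confidence in the procedure, not a probability statement about the parameter.

Key concept: If we repeated this sampling process many times and computed a 99% CI each time, about 99% of those intervals would contain the true population parameter.

For this specific interval (34, 44):
- Midpoint (point estimate): 39
- Margin of error: 5

The correct interpretation is the one stating confidence that the true parameter lies in the interval — option B.

B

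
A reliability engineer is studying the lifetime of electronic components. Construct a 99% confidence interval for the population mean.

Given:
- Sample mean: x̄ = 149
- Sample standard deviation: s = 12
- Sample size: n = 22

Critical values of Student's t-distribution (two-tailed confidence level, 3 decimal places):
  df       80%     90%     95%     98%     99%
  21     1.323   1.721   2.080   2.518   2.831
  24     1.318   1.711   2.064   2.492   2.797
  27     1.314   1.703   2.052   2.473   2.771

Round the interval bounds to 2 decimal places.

The population standard deviation σ is unknown (only the sample standard deviation s is given), so use a t-interval with df = n - 1 = 22 - 1 = 21.

For 99% confidence with df = 21, t* = 2.831 (from t-table)

Standard error: SE = s/√n = 12/√22 = 2.558409

Margin of error: E = t* × SE = 2.831 × 2.558409 = 7.2429

T-interval: x̄ ± E = 149 ± 7.2429 = (141.7571, 156.2429)

Rounded to 2 decimal places:

(141.76, 156.24)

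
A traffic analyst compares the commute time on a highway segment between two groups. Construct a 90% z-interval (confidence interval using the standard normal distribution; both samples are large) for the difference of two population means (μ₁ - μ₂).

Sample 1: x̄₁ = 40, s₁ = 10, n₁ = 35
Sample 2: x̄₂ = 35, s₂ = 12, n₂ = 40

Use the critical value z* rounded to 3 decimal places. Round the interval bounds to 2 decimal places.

Both samples are large (n₁ = 35 ≥ 30, n₂ = 40 ≥ 30), so a z-interval for the difference of means applies.

Point estimate: x̄₁ - x̄₂ = 40 - 35 = 5

Standard error: SE = √(s₁²/n₁ + s₂²/n₂)
= √(10²/35 + 12²/40)
= √(2.857143 + 3.600000)
= 2.541091

For 90% confidence, z* = 1.645 (from standard normal table)
Margin of error: E = z* × SE = 1.645 × 2.541091 = 4.1801

Z-interval: (x̄₁ - x̄₂) ± E = 5 ± 4.1801 = (0.8199, 9.1801)

Rounded to 2 decimal places:

(0.82, 9.18)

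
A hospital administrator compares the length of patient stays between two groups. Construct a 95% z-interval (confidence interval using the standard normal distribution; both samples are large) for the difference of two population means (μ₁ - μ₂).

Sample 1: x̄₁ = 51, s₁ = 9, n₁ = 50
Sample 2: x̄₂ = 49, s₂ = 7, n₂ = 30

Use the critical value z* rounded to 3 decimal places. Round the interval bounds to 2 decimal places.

Both samples are large (n₁ = 50 ≥ 30, n₂ = 30 ≥ 30), so a z-interval for the difference of means applies.

Point estimate: x̄₁ - x̄₂ = 51 - 49 = 2

Standard error: SE = √(s₁²/n₁ + s₂²/n₂)
= √(9²/50 + 7²/30)
= √(1.620000 + 1.633333)
= 1.803700

For 95% confidence, z* = 1.96 (from standard normal table)
Margin of error: E = z* × SE = 1.96 × 1.803700 = 3.5353

Z-interval: (x̄₁ - x̄₂) ± E = 2 ± 3.5353 = (-1.5353, 5.5353)

Rounded to 2 decimal places:

(-1.54, 5.54)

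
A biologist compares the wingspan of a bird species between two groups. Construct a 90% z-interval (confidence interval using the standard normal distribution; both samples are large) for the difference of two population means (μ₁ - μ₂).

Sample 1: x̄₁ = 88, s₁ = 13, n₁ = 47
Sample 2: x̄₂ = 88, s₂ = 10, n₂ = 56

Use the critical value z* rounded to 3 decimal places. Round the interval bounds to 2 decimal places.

Both samples are large (n₁ = 47 ≥ 30, n₂ = 56 ≥ 30), so a z-interval for the difference of means applies.

Point estimate: x̄₁ - x̄₂ = 88 - 88 = 0

Standard error: SE = √(s₁²/n₁ + s₂²/n₂)
= √(13²/47 + 10²/56)
= √(3.595745 + 1.785714)
= 2.319797

For 90% confidence, z* = 1.645 (from standard normal table)
Margin of error: E = z* × SE = 1.645 × 2.319797 = 3.8161

Z-interval: (x̄₁ - x̄₂) ± E = 0 ± 3.8161 = (-3.8161, 3.8161)

Rounded to 2 decimal places:

(-3.82, 3.82)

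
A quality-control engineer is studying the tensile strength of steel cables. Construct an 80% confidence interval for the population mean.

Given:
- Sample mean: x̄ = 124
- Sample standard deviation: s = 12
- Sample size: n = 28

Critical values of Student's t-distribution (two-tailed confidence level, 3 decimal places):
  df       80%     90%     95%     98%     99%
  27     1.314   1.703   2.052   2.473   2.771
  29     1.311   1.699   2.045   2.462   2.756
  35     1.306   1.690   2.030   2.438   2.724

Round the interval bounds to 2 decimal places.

The population standard deviation σ is unknown (only the sample standard deviation s is given), so use a t-interval with df = n - 1 = 28 - 1 = 27.

For 80% confidence with df = 27, t* = 1.314 (from t-table)

Standard error: SE = s/√n = 12/√28 = 2.267787

Margin of error: E = t* × SE = 1.314 × 2.267787 = 2.9799

T-interval: x̄ ± E = 124 ± 2.9799 = (121.0201, 126.9799)

Rounded to 2 decimal places:

(121.02, 126.98)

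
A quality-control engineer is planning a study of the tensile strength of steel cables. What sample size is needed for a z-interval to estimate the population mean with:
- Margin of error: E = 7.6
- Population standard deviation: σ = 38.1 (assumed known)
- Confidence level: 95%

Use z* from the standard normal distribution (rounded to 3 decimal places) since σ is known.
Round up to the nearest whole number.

Using z* since population σ is known (z-interval formula).

For 95% confidence, z* = 1.96 (from standard normal table)

Sample size formula for z-interval: n = (z*σ/E)²

n = (1.96 × 38.1 / 7.6)²
  = (9.825789)²
  = 96.5461

Round up to the nearest whole number: n = 97

97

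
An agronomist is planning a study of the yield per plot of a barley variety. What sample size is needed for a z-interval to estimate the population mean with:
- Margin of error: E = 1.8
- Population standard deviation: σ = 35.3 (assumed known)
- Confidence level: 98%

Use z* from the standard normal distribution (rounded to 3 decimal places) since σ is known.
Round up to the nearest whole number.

Using z* since population σ is known (z-interval formula).

For 98% confidence, z* = 2.326 (from standard normal table)

Sample size formula for z-interval: n = (z*σ/E)²

n = (2.326 × 35.3 / 1.8)²
  = (45.615444)²
  = 2080.7688

Round up to the nearest whole number: n = 2081

2081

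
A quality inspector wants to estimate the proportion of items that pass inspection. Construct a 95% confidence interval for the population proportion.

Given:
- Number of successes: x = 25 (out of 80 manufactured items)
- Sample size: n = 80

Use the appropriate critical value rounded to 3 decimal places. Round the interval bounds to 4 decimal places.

Sample proportion: p̂ = 25/80 = 0.312500

Check conditions for normal approximation:
  np̂ = 25 ≥ 10 ✓
  n(1-p̂) = 55 ≥ 10 ✓

The sample is large enough, so use a z-interval (normal approximation) for the proportion.

For 95% confidence, z* = 1.96 (from standard normal table)

Standard error: SE = √(p̂(1-p̂)/n) = √(0.312500×0.687500/80) = 0.05182226

Margin of error: E = z* × SE = 1.96 × 0.05182226 = 0.101572

Z-interval: p̂ ± E = 0.312500 ± 0.101572 = (0.210928, 0.414072)

Rounded to 4 decimal places:

(0.2109, 0.4141)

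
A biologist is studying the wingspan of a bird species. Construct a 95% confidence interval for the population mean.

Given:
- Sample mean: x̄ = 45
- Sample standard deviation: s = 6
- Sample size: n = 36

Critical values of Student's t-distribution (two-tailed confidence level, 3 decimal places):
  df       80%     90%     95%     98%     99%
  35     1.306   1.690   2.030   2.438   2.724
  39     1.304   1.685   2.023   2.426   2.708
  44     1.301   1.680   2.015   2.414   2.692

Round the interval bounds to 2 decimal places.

The population standard deviation σ is unknown (only the sample standard deviation s is given), so use a t-interval with df = n - 1 = 36 - 1 = 35.

For 95% confidence with df = 35, t* = 2.030 (from t-table)

Standard error: SE = s/√n = 6/√36 = 1.000000

Margin of error: E = t* × SE = 2.030 × 1.000000 = 2.0300

T-interval: x̄ ± E = 45 ± 2.0300 = (42.9700, 47.0300)

Rounded to 2 decimal places:

(42.97, 47.03)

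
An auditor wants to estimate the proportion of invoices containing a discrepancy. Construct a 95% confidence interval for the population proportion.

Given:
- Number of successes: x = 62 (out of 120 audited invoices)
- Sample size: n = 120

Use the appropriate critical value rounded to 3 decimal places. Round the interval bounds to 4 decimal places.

Sample proportion: p̂ = 62/120 = 0.516667

Check conditions for normal approximation:
  np̂ = 62 ≥ 10 ✓
  n(1-p̂) = 58 ≥ 10 ✓

The sample is large enough, so use a z-interval (normal approximation) for the proportion.

For 95% confidence, z* = 1.96 (from standard normal table)

Standard error: SE = √(p̂(1-p̂)/n) = √(0.516667×0.483333/120) = 0.04561818

Margin of error: E = z* × SE = 1.96 × 0.04561818 = 0.089412

Z-interval: p̂ ± E = 0.516667 ± 0.089412 = (0.427255, 0.606078)

Rounded to 4 decimal places:

(0.4273, 0.6061)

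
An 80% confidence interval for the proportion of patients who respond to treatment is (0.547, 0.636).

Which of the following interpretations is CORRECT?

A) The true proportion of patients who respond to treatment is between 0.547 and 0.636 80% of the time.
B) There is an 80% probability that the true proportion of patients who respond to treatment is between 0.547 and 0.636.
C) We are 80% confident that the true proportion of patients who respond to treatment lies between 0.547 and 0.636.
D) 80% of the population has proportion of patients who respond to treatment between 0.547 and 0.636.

A confidence interval represents our confidence in the procedure, not a probability statement about the parameter.

Key concept: If we repeated this sampling process many times and computed an 80% CI each time, about 80% of those intervals would contain the true population parameter.

For this specific interval (0.547, 0.636):
- Midpoint (point estimate): 0.5915
- Margin of error: 0.0445

The correct interpretation is the one stating confidence that the true parameter lies in the interval — option C.

C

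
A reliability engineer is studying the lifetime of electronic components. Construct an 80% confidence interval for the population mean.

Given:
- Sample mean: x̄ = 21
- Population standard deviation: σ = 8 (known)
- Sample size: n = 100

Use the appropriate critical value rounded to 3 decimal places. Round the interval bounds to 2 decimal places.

The population standard deviation σ is known, so use a z-interval (standard normal critical value).

For 80% confidence, z* = 1.282 (from standard normal table)

Standard error: SE = σ/√n = 8/√100 = 0.800000

Margin of error: E = z* × SE = 1.282 × 0.800000 = 1.0256

Z-interval: x̄ ± E = 21 ± 1.0256 = (19.9744, 22.0256)

Rounded to 2 decimal places:

(19.97, 22.03)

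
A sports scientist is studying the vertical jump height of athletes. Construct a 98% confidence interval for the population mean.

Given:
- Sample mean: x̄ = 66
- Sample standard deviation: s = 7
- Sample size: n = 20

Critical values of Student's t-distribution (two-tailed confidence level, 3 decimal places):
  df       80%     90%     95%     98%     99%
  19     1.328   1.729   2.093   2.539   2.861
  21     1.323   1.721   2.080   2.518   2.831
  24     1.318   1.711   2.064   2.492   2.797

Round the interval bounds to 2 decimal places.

The population standard deviation σ is unknown (only the sample standard deviation s is given), so use a t-interval with df = n - 1 = 20 - 1 = 19.

For 98% confidence with df = 19, t* = 2.539 (from t-table)

Standard error: SE = s/√n = 7/√20 = 1.565248

Margin of error: E = t* × SE = 2.539 × 1.565248 = 3.9742

T-interval: x̄ ± E = 66 ± 3.9742 = (62.0258, 69.9742)

Rounded to 2 decimal places:

(62.03, 69.97)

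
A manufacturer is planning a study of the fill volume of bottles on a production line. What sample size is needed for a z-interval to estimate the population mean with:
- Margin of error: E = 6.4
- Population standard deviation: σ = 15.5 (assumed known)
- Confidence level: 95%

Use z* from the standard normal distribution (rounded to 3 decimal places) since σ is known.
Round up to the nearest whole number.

Using z* since population σ is known (z-interval formula).

For 95% confidence, z* = 1.96 (from standard normal table)

Sample size formula for z-interval: n = (z*σ/E)²

n = (1.96 × 15.5 / 6.4)²
  = (4.746875)²
  = 22.5328

Round up to the nearest whole number: n = 23

23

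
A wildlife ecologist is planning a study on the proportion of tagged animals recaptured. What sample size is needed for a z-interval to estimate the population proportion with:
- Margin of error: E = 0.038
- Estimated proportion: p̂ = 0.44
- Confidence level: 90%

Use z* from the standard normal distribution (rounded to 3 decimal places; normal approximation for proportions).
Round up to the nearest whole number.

Using z* for proportion z-interval (normal approximation).

For 90% confidence, z* = 1.645 (from standard normal table)

Sample size formula for proportion z-interval: n = z*²p̂(1-p̂)/E²

n = 1.645² × 0.44 × 0.56 / 0.038²
  = 2.706025 × 0.2464 / 0.001444
  = 461.7483

Round up to the nearest whole number: n = 462

462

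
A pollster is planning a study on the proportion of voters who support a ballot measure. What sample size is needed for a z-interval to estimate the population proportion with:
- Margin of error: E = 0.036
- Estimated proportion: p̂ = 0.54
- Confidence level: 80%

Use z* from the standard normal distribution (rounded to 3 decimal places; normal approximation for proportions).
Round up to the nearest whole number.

Using z* for proportion z-interval (normal approximation).

For 80% confidence, z* = 1.282 (from standard normal table)

Sample size formula for proportion z-interval: n = z*²p̂(1-p̂)/E²

n = 1.282² × 0.54 × 0.46 / 0.036²
  = 1.643524 × 0.2484 / 0.001296
  = 315.0088

Round up to the nearest whole number: n = 316

316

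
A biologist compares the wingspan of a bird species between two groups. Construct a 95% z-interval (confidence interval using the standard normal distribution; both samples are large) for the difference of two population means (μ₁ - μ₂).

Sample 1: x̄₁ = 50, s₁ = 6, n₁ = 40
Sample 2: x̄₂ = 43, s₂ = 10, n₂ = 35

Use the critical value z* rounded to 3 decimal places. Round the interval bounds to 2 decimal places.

Both samples are large (n₁ = 40 ≥ 30, n₂ = 35 ≥ 30), so a z-interval for the difference of means applies.

Point estimate: x̄₁ - x̄₂ = 50 - 43 = 7

Standard error: SE = √(s₁²/n₁ + s₂²/n₂)
= √(6²/40 + 10²/35)
= √(0.900000 + 2.857143)
= 1.938335

For 95% confidence, z* = 1.96 (from standard normal table)
Margin of error: E = z* × SE = 1.96 × 1.938335 = 3.7991

Z-interval: (x̄₁ - x̄₂) ± E = 7 ± 3.7991 = (3.2009, 10.7991)

Rounded to 2 decimal places:

(3.20, 10.80)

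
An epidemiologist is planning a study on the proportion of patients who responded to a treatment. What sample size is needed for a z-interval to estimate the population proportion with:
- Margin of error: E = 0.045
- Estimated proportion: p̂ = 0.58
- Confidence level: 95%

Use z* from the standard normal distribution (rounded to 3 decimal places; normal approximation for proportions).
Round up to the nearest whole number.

Using z* for proportion z-interval (normal approximation).

For 95% confidence, z* = 1.96 (from standard normal table)

Sample size formula for proportion z-interval: n = z*²p̂(1-p̂)/E²

n = 1.96² × 0.58 × 0.42 / 0.045²
  = 3.8416 × 0.2436 / 0.002025
  = 462.1303

Round up to the nearest whole number: n = 463

463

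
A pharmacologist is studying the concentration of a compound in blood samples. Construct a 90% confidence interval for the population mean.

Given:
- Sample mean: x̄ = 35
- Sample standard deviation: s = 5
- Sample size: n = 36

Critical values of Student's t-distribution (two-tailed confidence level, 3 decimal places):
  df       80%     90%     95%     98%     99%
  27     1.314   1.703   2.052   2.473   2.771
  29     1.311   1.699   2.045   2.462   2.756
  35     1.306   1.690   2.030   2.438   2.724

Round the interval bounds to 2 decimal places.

The population standard deviation σ is unknown (only the sample standard deviation s is given), so use a t-interval with df = n - 1 = 36 - 1 = 35.

For 90% confidence with df = 35, t* = 1.690 (from t-table)

Standard error: SE = s/√n = 5/√36 = 0.833333

Margin of error: E = t* × SE = 1.690 × 0.833333 = 1.4083

T-interval: x̄ ± E = 35 ± 1.4083 = (33.5917, 36.4083)

Rounded to 2 decimal places:

(33.59, 36.41)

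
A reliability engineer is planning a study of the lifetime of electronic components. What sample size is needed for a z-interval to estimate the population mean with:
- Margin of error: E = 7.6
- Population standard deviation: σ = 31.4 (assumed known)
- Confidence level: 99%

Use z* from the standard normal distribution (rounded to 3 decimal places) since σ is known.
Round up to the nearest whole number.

Using z* since population σ is known (z-interval formula).

For 99% confidence, z* = 2.576 (from standard normal table)

Sample size formula for z-interval: n = (z*σ/E)²

n = (2.576 × 31.4 / 7.6)²
  = (10.642947)²
  = 113.2723

Round up to the nearest whole number: n = 114

114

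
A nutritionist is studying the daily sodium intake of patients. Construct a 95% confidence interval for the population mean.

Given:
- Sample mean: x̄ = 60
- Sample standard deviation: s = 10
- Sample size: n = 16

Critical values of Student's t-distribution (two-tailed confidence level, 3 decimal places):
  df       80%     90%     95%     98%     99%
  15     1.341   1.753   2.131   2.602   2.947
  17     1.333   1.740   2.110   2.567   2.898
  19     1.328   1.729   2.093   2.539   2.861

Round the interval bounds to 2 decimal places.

The population standard deviation σ is unknown (only the sample standard deviation s is given), so use a t-interval with df = n - 1 = 16 - 1 = 15.

For 95% confidence with df = 15, t* = 2.131 (from t-table)

Standard error: SE = s/√n = 10/√16 = 2.500000

Margin of error: E = t* × SE = 2.131 × 2.500000 = 5.3275

T-interval: x̄ ± E = 60 ± 5.3275 = (54.6725, 65.3275)

Rounded to 2 decimal places:

(54.67, 65.33)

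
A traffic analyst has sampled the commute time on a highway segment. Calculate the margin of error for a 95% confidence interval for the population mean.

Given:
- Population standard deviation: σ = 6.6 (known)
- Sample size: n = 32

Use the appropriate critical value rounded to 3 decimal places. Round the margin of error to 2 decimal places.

The population standard deviation σ is known, so use the z-interval margin of error formula.

For 95% confidence, z* = 1.96 (from standard normal table)

Margin of error formula for z-interval: E = z* × σ/√n

E = 1.96 × 6.6/√32
  = 1.96 × 1.166726
  = 2.2868

Rounded to 2 decimal places:

2.29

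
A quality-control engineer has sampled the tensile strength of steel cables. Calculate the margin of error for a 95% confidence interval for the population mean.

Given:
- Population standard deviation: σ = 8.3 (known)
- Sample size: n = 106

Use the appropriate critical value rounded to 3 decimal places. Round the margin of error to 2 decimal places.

The population standard deviation σ is known, so use the z-interval margin of error formula.

For 95% confidence, z* = 1.96 (from standard normal table)

Margin of error formula for z-interval: E = z* × σ/√n

E = 1.96 × 8.3/√106
  = 1.96 × 0.806167
  = 1.5801

Rounded to 2 decimal places:

1.58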